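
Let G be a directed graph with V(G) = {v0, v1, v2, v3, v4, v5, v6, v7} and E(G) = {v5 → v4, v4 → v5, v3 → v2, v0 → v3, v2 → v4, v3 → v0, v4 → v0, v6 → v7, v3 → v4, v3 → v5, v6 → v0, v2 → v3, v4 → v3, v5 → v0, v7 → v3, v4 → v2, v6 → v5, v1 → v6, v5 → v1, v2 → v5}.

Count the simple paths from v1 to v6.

1

v1→v6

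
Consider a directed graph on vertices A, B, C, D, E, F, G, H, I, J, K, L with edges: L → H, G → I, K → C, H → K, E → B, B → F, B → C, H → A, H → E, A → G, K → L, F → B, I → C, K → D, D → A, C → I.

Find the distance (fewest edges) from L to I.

4

Distance 0: L.
Distance 1: H.
Distance 2: A, E, K.
Distance 3: B, C, D, G.
Distance 4: F, I — contains I.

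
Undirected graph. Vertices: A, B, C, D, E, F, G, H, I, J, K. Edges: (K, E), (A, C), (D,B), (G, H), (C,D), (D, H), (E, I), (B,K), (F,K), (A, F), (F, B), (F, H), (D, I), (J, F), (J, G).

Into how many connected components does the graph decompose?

1

From A: component {A, B, C, D, E, F, G, H, I, J, K}.
That's 1 component.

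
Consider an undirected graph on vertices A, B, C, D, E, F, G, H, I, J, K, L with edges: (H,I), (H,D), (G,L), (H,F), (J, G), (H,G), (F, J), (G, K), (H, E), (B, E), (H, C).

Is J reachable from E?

Yes

Explore from E.
Distance 1: reach B, H.
Distance 2: reach C, D, F, G, I.
Distance 3: reach J, K, L.
Found J.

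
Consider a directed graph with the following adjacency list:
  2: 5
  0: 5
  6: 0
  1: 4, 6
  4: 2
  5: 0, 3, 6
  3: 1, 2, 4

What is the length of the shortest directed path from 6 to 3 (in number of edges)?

3

Distance 0: 6.
Distance 1: 0.
Distance 2: 5.
Distance 3: 3 — contains 3.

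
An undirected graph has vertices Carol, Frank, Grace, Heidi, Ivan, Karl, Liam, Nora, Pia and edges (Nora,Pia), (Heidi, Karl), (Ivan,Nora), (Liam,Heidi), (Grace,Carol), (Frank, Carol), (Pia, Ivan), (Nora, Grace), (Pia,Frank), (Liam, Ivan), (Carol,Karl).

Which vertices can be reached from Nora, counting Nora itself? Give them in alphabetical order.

Start at Nora.
Its neighbours: Grace, Ivan, Pia.
Then their neighbours: Carol, Frank, Liam.
Then next layer: Heidi, Karl.
Every vertex is now reached.

Carol, Frank, Grace, Heidi, Ivan, Karl, Liam, Nora, Pia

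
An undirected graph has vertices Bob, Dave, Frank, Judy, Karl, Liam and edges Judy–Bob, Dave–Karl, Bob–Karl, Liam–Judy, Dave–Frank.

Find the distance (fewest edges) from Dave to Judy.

3

Distance 0: Dave.
Distance 1: Frank, Karl.
Distance 2: Bob.
Distance 3: Judy — contains Judy.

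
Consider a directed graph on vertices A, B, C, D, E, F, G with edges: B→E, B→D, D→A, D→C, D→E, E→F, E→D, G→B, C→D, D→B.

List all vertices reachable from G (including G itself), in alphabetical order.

Start at G.
Its neighbours: B.
Then their neighbours: D, E.
Then next layer: A, C, F.
Every vertex is now reached.

A, B, C, D, E, F, G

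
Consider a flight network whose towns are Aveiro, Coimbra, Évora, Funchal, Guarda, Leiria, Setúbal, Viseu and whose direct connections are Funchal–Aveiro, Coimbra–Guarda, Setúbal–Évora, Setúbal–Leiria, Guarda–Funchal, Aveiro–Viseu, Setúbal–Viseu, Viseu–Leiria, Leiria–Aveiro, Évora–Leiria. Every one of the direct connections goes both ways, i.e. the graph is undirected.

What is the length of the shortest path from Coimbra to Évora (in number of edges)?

Distance 0: Coimbra.
Distance 1: Guarda.
Distance 2: Funchal.
Distance 3: Aveiro.
Distance 4: Leiria, Viseu.
Distance 5: Évora, Setúbal — contains Évora.

5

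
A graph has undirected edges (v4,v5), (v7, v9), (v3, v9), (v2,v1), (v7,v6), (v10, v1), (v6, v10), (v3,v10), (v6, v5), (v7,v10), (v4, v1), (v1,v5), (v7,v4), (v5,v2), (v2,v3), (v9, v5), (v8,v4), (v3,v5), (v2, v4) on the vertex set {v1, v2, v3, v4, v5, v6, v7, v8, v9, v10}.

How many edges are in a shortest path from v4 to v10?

Distance 0: v4.
Distance 1: v1, v2, v5, v7, v8.
Distance 2: v3, v6, v9, v10 — contains v10.

2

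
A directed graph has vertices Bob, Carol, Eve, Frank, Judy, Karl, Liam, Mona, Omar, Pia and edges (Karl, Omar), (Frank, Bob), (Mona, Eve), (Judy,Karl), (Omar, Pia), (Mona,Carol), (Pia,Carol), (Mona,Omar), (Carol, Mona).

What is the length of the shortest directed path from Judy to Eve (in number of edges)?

6

Distance 0: Judy.
Distance 1: Karl.
Distance 2: Omar.
Distance 3: Pia.
Distance 4: Carol.
Distance 5: Mona.
Distance 6: Eve — contains Eve.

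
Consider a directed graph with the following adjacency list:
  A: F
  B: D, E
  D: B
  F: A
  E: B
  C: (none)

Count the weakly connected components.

From A: component {A, F}.
From B: component {B, D, E}.
From C: component {C}.
That's 3 components.

3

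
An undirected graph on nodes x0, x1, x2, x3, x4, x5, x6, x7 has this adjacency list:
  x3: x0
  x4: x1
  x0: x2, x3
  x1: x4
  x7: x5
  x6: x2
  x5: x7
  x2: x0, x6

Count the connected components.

3

From x0: component {x0, x2, x3, x6}.
From x1: component {x1, x4}.
From x5: component {x5, x7}.
That's 3 components.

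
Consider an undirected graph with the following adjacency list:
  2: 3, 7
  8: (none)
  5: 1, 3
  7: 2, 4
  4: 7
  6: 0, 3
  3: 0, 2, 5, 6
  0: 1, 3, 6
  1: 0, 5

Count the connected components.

From 0: component {0, 1, 2, 3, 4, 5, 6, 7}.
From 8: component {8}.
That's 2 components.

2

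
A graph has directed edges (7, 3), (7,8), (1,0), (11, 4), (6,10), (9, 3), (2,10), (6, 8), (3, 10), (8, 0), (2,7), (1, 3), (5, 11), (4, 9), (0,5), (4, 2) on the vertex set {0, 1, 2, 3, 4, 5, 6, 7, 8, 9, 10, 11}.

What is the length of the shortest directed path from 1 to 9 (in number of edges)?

Distance 0: 1.
Distance 1: 0, 3.
Distance 2: 5, 10.
Distance 3: 11.
Distance 4: 4.
Distance 5: 2, 9 — contains 9.

5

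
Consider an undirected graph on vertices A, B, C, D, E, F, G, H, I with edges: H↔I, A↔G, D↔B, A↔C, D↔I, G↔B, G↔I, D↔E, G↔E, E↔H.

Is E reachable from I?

Yes

Explore from I.
Distance 1: reach D, G, H.
Distance 2: reach A, B, E.
Found E.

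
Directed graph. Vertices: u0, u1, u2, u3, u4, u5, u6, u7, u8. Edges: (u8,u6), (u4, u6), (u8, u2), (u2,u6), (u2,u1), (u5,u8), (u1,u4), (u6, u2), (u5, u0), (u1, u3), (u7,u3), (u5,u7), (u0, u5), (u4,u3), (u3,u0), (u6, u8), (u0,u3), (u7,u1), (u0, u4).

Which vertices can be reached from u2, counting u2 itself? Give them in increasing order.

u0, u1, u2, u3, u4, u5, u6, u7, u8

Start at u2.
Its neighbours: u1, u6.
Then their neighbours: u3, u4, u8.
Then next layer: u0.
Then next layer: u5.
Then next layer: u7.
Every vertex is now reached.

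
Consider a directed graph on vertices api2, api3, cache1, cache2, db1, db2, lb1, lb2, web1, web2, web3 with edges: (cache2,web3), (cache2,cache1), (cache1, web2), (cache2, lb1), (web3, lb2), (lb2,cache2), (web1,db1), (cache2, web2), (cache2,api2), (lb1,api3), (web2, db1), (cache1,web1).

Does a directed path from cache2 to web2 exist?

Yes

Explore from cache2.
Distance 1: reach api2, cache1, lb1, web2, web3.
Found web2.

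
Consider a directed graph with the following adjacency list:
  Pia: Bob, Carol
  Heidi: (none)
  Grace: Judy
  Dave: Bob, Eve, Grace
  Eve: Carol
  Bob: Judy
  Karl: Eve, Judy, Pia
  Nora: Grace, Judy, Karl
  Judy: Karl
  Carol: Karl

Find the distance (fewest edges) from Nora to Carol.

3

Distance 0: Nora.
Distance 1: Grace, Judy, Karl.
Distance 2: Eve, Pia.
Distance 3: Bob, Carol — contains Carol.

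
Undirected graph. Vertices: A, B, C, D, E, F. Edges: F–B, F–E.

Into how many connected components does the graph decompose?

4

From A: component {A}.
From B: component {B, E, F}.
From C: component {C}.
From D: component {D}.
That's 4 components.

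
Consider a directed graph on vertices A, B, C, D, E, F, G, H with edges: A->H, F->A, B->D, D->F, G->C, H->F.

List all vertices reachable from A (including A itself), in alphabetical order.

A, F, H

Start at A.
Its neighbours: H.
Then their neighbours: F.
Nothing further is reachable.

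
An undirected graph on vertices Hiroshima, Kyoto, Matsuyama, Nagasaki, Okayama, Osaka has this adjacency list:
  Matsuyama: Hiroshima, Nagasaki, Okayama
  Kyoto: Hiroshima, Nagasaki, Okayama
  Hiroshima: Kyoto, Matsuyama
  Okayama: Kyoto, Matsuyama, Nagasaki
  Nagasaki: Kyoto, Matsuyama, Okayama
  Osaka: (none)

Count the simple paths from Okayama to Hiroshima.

Okayama–Kyoto–Hiroshima
Okayama–Kyoto–Nagasaki–Matsuyama–Hiroshima
Okayama–Matsuyama–Hiroshima
Okayama–Matsuyama–Nagasaki–Kyoto–Hiroshima
Okayama–Nagasaki–Kyoto–Hiroshima
Okayama–Nagasaki–Matsuyama–Hiroshima

6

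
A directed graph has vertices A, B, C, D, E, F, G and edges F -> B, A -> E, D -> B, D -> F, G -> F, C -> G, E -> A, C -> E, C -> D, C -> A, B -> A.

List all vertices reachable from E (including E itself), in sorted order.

A, E

Start at E.
Its neighbours: A.
Nothing further is reachable.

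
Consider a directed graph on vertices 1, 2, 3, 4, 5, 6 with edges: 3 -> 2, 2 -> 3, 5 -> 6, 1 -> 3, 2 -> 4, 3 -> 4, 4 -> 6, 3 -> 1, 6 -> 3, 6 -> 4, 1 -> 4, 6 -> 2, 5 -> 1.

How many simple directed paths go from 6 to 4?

7

6→2→3→1→4
6→2→3→4
6→2→4
6→3→1→4
6→3→2→4
6→3→4
6→4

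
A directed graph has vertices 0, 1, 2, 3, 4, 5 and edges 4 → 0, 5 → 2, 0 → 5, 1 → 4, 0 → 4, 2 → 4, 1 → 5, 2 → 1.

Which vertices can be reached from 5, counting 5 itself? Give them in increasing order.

0, 1, 2, 4, 5

Start at 5.
Its neighbours: 2.
Then their neighbours: 1, 4.
Then next layer: 0.
Nothing further is reachable.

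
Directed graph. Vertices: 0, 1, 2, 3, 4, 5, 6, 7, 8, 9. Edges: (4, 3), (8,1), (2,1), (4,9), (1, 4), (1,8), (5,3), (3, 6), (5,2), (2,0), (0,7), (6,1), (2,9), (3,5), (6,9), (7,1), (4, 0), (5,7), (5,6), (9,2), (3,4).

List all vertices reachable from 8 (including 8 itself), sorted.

0, 1, 2, 3, 4, 5, 6, 7, 8, 9

Start at 8.
Its neighbours: 1.
Then their neighbours: 4.
Then next layer: 0, 3, 9.
Then next layer: 2, 5, 6, 7.
Every vertex is now reached.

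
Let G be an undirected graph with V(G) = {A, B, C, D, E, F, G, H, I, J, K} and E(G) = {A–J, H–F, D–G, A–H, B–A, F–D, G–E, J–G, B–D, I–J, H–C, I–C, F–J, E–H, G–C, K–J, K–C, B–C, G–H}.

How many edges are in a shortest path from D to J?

Distance 0: D.
Distance 1: B, F, G.
Distance 2: A, C, E, H, J — contains J.

2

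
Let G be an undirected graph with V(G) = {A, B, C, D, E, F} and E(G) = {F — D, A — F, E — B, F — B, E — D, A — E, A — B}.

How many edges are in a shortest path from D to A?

Distance 0: D.
Distance 1: E, F.
Distance 2: A, B — contains A.

2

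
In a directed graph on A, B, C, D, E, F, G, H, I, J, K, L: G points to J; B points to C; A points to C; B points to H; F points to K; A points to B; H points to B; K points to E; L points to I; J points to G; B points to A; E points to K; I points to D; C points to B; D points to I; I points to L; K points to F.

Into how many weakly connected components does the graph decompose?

4

From A: component {A, B, C, H}.
From D: component {D, I, L}.
From E: component {E, F, K}.
From G: component {G, J}.
That's 4 components.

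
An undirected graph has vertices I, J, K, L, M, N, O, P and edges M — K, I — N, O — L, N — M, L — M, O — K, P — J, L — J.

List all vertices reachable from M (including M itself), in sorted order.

Start at M.
Its neighbours: K, L, N.
Then their neighbours: I, J, O.
Then next layer: P.
Every vertex is now reached.

I, J, K, L, M, N, O, P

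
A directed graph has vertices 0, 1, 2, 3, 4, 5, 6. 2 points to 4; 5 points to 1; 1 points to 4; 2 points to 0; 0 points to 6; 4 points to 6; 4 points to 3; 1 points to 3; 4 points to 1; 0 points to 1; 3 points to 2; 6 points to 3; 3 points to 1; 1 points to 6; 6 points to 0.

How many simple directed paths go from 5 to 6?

5

5→1→3→2→0→6
5→1→3→2→4→6
5→1→4→3→2→0→6
5→1→4→6
5→1→6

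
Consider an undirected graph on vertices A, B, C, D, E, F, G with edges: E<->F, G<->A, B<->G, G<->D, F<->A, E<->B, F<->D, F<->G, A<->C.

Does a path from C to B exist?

Explore from C.
Distance 1: reach A.
Distance 2: reach F, G.
Distance 3: reach B, D, E.
Found B.

Yes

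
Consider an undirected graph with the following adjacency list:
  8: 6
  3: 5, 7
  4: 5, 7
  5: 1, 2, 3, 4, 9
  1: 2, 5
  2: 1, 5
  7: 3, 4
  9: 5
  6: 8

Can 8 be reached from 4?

No

Explore from 4.
Distance 1: reach 5, 7.
Distance 2: reach 1, 2, 3, 9.
The search is exhausted without reaching 8; it lies in a different component.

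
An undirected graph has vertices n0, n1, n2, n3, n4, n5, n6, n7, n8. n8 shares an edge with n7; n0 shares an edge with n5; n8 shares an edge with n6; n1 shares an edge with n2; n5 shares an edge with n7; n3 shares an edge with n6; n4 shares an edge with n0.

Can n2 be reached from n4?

Explore from n4.
Distance 1: reach n0.
Distance 2: reach n5.
Distance 3: reach n7.
Distance 4: reach n8.
Distance 5: reach n6.
Distance 6: reach n3.
The search is exhausted without reaching n2; it lies in a different component.

No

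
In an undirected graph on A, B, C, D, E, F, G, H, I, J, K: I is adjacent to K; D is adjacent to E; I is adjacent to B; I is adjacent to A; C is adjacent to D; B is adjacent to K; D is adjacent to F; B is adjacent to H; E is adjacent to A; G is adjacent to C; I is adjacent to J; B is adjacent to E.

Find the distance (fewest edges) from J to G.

Distance 0: J.
Distance 1: I.
Distance 2: A, B, K.
Distance 3: E, H.
Distance 4: D.
Distance 5: C, F.
Distance 6: G — contains G.

6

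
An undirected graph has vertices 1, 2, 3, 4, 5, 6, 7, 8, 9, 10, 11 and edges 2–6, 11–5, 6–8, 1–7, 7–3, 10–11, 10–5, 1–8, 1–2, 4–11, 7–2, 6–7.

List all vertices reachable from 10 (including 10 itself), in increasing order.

4, 5, 10, 11

Start at 10.
Its neighbours: 5, 11.
Then their neighbours: 4.
Nothing further is reachable.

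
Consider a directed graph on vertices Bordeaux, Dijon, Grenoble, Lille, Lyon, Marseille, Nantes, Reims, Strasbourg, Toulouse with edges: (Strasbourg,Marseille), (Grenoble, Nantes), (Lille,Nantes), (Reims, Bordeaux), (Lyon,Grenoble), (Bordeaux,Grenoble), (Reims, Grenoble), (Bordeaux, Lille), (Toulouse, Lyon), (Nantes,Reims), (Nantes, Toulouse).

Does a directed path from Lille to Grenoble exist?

Yes

Explore from Lille.
Distance 1: reach Nantes.
Distance 2: reach Reims, Toulouse.
Distance 3: reach Bordeaux, Grenoble, Lyon.
Found Grenoble.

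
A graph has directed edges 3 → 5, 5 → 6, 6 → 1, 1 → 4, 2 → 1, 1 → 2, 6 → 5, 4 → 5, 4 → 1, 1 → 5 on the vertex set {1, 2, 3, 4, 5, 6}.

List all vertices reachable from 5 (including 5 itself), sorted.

1, 2, 4, 5, 6

Start at 5.
Its neighbours: 6.
Then their neighbours: 1.
Then next layer: 2, 4.
Nothing further is reachable.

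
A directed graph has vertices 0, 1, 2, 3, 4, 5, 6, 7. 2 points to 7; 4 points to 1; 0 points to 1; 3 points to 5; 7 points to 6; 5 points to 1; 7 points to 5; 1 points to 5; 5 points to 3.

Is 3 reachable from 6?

6 has no outgoing edges, so nothing is reachable from it.

No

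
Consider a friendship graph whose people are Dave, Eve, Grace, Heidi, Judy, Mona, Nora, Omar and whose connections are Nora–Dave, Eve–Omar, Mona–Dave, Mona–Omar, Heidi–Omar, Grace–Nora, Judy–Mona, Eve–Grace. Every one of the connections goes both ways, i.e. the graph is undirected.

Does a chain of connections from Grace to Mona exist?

Yes

Explore from Grace.
Distance 1: reach Eve, Nora.
Distance 2: reach Dave, Omar.
Distance 3: reach Heidi, Mona.
Found Mona.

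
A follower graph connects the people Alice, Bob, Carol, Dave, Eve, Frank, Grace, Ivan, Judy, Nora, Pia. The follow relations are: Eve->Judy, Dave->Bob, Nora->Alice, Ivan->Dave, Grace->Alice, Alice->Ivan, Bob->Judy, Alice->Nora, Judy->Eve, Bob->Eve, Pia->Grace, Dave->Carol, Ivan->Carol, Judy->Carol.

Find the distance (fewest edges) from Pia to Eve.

6

Distance 0: Pia.
Distance 1: Grace.
Distance 2: Alice.
Distance 3: Ivan, Nora.
Distance 4: Carol, Dave.
Distance 5: Bob.
Distance 6: Eve, Judy — contains Eve.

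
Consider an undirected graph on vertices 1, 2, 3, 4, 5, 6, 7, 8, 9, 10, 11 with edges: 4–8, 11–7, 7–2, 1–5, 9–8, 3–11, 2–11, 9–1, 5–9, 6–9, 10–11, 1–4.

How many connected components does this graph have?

From 1: component {1, 4, 5, 6, 8, 9}.
From 2: component {2, 3, 7, 10, 11}.
That's 2 components.

2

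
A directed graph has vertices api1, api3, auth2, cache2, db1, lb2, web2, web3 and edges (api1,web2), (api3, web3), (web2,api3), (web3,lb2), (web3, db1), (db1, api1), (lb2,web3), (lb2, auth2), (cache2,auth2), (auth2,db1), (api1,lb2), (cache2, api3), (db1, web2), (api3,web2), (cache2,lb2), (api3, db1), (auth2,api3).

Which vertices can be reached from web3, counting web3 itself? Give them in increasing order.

Start at web3.
Its neighbours: db1, lb2.
Then their neighbours: api1, auth2, web2.
Then next layer: api3.
Nothing further is reachable.

api1, api3, auth2, db1, lb2, web2, web3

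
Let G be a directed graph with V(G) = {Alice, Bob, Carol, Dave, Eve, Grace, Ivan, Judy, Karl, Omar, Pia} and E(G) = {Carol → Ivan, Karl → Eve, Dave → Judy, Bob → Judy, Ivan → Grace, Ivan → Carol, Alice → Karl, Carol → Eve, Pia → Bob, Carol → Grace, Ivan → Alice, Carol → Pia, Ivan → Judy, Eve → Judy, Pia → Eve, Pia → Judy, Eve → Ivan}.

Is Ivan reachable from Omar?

Omar has no outgoing edges, so nothing is reachable from it.

No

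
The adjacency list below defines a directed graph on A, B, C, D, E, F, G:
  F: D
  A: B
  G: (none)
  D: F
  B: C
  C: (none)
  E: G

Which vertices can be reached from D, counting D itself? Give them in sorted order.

D, F

Start at D.
Its neighbours: F.
Nothing further is reachable.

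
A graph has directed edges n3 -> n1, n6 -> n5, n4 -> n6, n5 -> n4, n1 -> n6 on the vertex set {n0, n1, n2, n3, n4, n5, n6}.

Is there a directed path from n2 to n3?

No

n2 has no outgoing edges, so nothing is reachable from it.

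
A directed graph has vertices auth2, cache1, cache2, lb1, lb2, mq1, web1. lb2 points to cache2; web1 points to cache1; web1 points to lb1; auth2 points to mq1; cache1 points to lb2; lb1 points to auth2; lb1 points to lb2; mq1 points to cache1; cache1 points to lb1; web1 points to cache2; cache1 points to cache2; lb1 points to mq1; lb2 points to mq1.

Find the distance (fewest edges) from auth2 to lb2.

3

Distance 0: auth2.
Distance 1: mq1.
Distance 2: cache1.
Distance 3: cache2, lb1, lb2 — contains lb2.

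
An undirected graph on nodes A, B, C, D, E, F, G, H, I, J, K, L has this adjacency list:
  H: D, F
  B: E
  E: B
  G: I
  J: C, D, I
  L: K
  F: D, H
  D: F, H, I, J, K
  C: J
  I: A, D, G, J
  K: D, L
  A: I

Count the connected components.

From A: component {A, C, D, F, G, H, I, J, K, L}.
From B: component {B, E}.
That's 2 components.

2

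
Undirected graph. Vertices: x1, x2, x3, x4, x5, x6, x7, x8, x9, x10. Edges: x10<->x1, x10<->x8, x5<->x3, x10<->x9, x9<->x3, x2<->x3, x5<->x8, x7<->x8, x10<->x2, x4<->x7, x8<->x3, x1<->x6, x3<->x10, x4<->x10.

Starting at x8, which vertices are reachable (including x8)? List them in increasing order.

x1, x2, x3, x4, x5, x6, x7, x8, x9, x10

Start at x8.
Its neighbours: x3, x5, x7, x10.
Then their neighbours: x1, x2, x4, x9.
Then next layer: x6.
Every vertex is now reached.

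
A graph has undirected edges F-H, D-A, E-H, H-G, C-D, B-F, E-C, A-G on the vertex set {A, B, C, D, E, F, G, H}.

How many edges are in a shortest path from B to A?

4

Distance 0: B.
Distance 1: F.
Distance 2: H.
Distance 3: E, G.
Distance 4: A, C — contains A.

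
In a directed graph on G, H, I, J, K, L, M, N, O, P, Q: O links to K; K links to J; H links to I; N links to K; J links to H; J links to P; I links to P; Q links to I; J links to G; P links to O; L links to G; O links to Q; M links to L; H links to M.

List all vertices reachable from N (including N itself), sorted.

G, H, I, J, K, L, M, N, O, P, Q

Start at N.
Its neighbours: K.
Then their neighbours: J.
Then next layer: G, H, P.
Then next layer: I, M, O.
Then next layer: L, Q.
Every vertex is now reached.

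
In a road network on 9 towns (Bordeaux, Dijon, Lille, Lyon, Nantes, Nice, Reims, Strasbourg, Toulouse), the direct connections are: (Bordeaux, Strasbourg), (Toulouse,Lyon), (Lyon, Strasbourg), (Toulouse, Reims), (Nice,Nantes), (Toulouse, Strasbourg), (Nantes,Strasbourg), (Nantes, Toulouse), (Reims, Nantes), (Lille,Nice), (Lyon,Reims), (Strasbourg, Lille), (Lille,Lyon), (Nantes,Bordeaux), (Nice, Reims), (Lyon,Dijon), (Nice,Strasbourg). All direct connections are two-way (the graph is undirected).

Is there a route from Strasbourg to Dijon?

Yes

Explore from Strasbourg.
Distance 1: reach Bordeaux, Lille, Lyon, Nantes, Nice, Toulouse.
Distance 2: reach Dijon, Reims.
Found Dijon.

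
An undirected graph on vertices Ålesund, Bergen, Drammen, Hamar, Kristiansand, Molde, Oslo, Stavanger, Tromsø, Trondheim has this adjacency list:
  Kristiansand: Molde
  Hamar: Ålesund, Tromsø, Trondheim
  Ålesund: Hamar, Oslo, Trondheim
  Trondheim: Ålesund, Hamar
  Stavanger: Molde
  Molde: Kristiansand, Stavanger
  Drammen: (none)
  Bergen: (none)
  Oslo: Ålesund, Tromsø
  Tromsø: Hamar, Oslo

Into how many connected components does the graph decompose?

From Ålesund: component {Ålesund, Hamar, Oslo, Tromsø, Trondheim}.
From Bergen: component {Bergen}.
From Drammen: component {Drammen}.
From Kristiansand: component {Kristiansand, Molde, Stavanger}.
That's 4 components.

4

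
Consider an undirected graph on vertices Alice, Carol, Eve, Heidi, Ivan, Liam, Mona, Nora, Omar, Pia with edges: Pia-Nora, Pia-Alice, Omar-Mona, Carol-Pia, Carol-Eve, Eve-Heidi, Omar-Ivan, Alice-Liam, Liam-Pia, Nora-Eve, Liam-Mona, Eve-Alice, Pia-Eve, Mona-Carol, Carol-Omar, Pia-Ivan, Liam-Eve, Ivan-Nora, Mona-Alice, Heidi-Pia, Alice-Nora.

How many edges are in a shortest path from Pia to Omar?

2

Distance 0: Pia.
Distance 1: Alice, Carol, Eve, Heidi, Ivan, Liam, Nora.
Distance 2: Mona, Omar — contains Omar.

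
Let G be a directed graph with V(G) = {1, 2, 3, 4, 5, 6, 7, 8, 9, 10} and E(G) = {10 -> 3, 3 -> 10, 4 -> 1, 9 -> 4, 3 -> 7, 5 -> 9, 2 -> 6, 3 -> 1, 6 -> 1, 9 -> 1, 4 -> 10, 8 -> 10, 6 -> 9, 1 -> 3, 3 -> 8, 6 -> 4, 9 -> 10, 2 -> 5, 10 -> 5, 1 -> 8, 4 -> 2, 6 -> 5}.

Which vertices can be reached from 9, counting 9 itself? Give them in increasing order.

1, 2, 3, 4, 5, 6, 7, 8, 9, 10

Start at 9.
Its neighbours: 1, 4, 10.
Then their neighbours: 2, 3, 5, 8.
Then next layer: 6, 7.
Every vertex is now reached.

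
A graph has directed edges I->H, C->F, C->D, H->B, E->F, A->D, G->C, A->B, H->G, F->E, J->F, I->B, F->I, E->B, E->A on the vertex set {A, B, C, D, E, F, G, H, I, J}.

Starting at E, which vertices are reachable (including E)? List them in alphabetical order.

Start at E.
Its neighbours: A, B, F.
Then their neighbours: D, I.
Then next layer: H.
Then next layer: G.
Then next layer: C.
Nothing further is reachable.

A, B, C, D, E, F, G, H, I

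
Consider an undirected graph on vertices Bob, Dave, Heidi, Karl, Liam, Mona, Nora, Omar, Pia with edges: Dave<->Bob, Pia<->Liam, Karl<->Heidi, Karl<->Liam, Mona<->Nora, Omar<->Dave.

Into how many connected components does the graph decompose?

3

From Bob: component {Bob, Dave, Omar}.
From Heidi: component {Heidi, Karl, Liam, Pia}.
From Mona: component {Mona, Nora}.
That's 3 components.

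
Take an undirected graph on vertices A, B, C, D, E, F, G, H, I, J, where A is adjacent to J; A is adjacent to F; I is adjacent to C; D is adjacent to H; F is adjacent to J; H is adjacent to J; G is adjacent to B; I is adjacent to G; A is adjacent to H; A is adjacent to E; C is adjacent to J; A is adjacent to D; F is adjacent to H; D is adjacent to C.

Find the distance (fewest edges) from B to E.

Distance 0: B.
Distance 1: G.
Distance 2: I.
Distance 3: C.
Distance 4: D, J.
Distance 5: A, F, H.
Distance 6: E — contains E.

6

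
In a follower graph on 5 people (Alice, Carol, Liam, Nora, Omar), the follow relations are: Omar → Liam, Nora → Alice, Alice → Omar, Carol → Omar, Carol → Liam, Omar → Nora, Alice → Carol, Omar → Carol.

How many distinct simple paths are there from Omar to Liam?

Omar→Carol→Liam
Omar→Liam
Omar→Nora→Alice→Carol→Liam

3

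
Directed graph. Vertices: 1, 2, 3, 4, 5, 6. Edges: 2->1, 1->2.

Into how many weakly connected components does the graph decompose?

From 1: component {1, 2}.
From 3: component {3}.
From 4: component {4}.
From 5: component {5}.
From 6: component {6}.
That's 5 components.

5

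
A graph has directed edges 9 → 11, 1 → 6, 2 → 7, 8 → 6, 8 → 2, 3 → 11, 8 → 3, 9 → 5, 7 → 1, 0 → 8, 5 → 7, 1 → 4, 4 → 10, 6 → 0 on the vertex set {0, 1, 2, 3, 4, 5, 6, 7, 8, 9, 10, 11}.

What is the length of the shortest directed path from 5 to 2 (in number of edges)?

Distance 0: 5.
Distance 1: 7.
Distance 2: 1.
Distance 3: 4, 6.
Distance 4: 0, 10.
Distance 5: 8.
Distance 6: 2, 3 — contains 2.

6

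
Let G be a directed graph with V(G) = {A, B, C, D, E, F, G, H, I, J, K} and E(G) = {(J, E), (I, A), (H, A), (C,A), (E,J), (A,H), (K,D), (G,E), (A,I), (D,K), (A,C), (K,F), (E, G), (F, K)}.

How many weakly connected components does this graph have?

4

From A: component {A, C, H, I}.
From B: component {B}.
From D: component {D, F, K}.
From E: component {E, G, J}.
That's 4 components.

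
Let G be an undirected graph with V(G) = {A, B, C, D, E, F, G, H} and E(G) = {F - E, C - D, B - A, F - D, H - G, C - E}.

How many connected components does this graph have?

3

From A: component {A, B}.
From C: component {C, D, E, F}.
From G: component {G, H}.
That's 3 components.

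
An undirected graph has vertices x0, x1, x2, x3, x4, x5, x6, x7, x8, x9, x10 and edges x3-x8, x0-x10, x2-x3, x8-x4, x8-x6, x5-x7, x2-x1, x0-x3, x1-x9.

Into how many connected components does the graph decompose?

2

From x0: component {x0, x1, x2, x3, x4, x6, x8, x9, x10}.
From x5: component {x5, x7}.
That's 2 components.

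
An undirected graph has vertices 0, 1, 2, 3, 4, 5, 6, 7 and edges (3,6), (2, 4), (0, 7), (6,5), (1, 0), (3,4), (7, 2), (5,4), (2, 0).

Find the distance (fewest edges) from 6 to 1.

Distance 0: 6.
Distance 1: 3, 5.
Distance 2: 4.
Distance 3: 2.
Distance 4: 0, 7.
Distance 5: 1 — contains 1.

5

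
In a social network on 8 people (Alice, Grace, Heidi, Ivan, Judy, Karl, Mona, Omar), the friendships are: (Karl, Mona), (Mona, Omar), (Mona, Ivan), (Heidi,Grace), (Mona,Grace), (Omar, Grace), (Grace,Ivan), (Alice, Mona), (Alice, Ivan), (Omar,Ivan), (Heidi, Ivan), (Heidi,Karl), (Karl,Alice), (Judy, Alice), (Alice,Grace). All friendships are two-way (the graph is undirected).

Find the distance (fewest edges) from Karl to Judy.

2

Distance 0: Karl.
Distance 1: Alice, Heidi, Mona.
Distance 2: Grace, Ivan, Judy, Omar — contains Judy.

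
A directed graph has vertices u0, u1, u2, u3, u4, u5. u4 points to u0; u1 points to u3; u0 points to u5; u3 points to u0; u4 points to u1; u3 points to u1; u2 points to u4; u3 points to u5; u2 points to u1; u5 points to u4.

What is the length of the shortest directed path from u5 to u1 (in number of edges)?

Distance 0: u5.
Distance 1: u4.
Distance 2: u0, u1 — contains u1.

2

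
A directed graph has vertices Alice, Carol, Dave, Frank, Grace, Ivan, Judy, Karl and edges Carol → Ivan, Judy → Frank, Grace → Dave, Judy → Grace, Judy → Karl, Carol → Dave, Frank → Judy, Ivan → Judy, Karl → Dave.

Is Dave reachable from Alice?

No

Alice has no outgoing edges, so nothing is reachable from it.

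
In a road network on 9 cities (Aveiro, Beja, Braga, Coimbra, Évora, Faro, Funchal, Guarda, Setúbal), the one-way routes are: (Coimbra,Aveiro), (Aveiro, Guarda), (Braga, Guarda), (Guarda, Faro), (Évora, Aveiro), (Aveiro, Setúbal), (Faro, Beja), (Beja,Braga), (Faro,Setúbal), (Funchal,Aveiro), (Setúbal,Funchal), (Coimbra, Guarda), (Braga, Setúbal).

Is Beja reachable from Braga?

Explore from Braga.
Distance 1: reach Guarda, Setúbal.
Distance 2: reach Faro, Funchal.
Distance 3: reach Aveiro, Beja.
Found Beja.

Yes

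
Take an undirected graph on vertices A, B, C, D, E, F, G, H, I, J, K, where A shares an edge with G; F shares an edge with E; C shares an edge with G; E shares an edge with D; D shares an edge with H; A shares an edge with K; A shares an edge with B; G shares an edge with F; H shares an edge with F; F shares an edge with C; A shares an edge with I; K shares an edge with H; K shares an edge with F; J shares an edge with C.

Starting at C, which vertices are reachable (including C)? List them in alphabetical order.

Start at C.
Its neighbours: F, G, J.
Then their neighbours: A, E, H, K.
Then next layer: B, D, I.
Every vertex is now reached.

A, B, C, D, E, F, G, H, I, J, K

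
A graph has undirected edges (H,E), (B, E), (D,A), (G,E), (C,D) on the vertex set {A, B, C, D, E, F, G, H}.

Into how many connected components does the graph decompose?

From A: component {A, C, D}.
From B: component {B, E, G, H}.
From F: component {F}.
That's 3 components.

3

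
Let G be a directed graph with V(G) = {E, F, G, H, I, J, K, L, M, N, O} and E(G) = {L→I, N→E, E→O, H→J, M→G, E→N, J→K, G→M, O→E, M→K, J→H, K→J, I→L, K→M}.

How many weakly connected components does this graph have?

4

From E: component {E, N, O}.
From F: component {F}.
From G: component {G, H, J, K, M}.
From I: component {I, L}.
That's 4 components.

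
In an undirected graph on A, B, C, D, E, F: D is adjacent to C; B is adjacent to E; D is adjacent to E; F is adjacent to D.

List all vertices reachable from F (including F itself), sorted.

B, C, D, E, F

Start at F.
Its neighbours: D.
Then their neighbours: C, E.
Then next layer: B.
Nothing further is reachable.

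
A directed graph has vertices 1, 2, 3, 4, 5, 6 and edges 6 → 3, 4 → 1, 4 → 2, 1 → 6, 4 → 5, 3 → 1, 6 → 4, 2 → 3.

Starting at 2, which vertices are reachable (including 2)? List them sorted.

1, 2, 3, 4, 5, 6

Start at 2.
Its neighbours: 3.
Then their neighbours: 1.
Then next layer: 6.
Then next layer: 4.
Then next layer: 5.
Every vertex is now reached.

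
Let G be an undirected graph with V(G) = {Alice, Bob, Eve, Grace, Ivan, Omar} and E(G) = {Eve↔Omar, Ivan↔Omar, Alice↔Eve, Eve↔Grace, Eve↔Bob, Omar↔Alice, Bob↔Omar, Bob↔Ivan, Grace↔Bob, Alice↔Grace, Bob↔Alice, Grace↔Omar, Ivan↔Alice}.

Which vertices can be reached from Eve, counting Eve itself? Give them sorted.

Alice, Bob, Eve, Grace, Ivan, Omar

Start at Eve.
Its neighbours: Alice, Bob, Grace, Omar.
Then their neighbours: Ivan.
Every vertex is now reached.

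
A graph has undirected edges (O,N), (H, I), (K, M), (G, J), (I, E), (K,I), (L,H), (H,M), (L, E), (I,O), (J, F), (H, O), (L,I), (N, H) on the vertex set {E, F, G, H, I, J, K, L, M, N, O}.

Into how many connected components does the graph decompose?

From E: component {E, H, I, K, L, M, N, O}.
From F: component {F, G, J}.
That's 2 components.

2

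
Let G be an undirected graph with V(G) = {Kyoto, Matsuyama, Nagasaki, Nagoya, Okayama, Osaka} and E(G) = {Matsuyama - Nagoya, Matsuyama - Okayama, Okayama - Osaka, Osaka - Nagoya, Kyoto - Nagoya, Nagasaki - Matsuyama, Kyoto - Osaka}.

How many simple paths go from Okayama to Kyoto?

Okayama–Matsuyama–Nagoya–Kyoto
Okayama–Matsuyama–Nagoya–Osaka–Kyoto
Okayama–Osaka–Kyoto
Okayama–Osaka–Nagoya–Kyoto

4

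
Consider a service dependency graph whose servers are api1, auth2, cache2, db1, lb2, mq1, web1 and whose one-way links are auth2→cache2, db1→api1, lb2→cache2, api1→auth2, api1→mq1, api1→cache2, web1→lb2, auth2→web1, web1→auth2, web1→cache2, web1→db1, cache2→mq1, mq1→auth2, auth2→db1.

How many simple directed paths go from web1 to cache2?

web1→auth2→cache2
web1→auth2→db1→api1→cache2
web1→cache2
web1→db1→api1→auth2→cache2
web1→db1→api1→cache2
web1→db1→api1→mq1→auth2→cache2
web1→lb2→cache2

7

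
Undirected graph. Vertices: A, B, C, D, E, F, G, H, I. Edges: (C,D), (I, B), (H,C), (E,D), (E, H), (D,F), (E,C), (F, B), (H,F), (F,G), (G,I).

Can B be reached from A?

No

A has no edges, so nothing is reachable from it.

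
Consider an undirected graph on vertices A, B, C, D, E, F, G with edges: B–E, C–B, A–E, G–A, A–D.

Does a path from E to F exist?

Explore from E.
Distance 1: reach A, B.
Distance 2: reach C, D, G.
The search is exhausted without reaching F; it lies in a different component.

No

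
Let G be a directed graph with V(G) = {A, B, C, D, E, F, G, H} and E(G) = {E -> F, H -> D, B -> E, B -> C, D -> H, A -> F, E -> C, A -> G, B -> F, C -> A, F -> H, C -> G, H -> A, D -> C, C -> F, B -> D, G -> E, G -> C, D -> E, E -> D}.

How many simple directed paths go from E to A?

7

E→C→A
E→C→F→H→A
E→D→C→A
E→D→C→F→H→A
E→D→H→A
E→F→H→A
E→F→H→D→C→A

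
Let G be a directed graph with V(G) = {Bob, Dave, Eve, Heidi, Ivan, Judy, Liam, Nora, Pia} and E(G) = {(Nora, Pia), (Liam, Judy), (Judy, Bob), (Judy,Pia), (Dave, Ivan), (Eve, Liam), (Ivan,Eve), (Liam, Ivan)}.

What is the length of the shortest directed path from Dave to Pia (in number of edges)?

Distance 0: Dave.
Distance 1: Ivan.
Distance 2: Eve.
Distance 3: Liam.
Distance 4: Judy.
Distance 5: Bob, Pia — contains Pia.

5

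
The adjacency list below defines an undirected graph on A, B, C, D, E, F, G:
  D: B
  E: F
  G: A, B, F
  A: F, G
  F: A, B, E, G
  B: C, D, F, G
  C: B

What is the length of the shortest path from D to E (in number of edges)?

3

Distance 0: D.
Distance 1: B.
Distance 2: C, F, G.
Distance 3: A, E — contains E.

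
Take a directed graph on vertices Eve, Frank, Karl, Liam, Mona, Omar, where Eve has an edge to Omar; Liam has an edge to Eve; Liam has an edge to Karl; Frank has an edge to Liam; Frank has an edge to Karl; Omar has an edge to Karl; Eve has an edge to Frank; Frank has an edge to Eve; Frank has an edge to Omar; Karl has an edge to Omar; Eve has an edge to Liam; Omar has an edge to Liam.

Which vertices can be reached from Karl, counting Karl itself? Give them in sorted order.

Start at Karl.
Its neighbours: Omar.
Then their neighbours: Liam.
Then next layer: Eve.
Then next layer: Frank.
Nothing further is reachable.

Eve, Frank, Karl, Liam, Omar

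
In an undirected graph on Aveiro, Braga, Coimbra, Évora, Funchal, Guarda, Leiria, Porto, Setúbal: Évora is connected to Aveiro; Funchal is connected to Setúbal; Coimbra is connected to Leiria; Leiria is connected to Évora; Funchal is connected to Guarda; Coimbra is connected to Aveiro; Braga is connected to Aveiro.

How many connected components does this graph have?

3

From Aveiro: component {Aveiro, Braga, Coimbra, Évora, Leiria}.
From Funchal: component {Funchal, Guarda, Setúbal}.
From Porto: component {Porto}.
That's 3 components.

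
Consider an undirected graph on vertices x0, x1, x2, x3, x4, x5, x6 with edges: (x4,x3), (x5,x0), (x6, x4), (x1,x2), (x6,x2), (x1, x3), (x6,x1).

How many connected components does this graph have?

2

From x0: component {x0, x5}.
From x1: component {x1, x2, x3, x4, x6}.
That's 2 components.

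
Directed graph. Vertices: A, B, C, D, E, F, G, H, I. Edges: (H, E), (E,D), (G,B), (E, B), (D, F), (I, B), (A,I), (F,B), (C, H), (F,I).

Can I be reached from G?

No

Explore from G.
Distance 1: reach B.
The search from G is exhausted; no directed path reaches I.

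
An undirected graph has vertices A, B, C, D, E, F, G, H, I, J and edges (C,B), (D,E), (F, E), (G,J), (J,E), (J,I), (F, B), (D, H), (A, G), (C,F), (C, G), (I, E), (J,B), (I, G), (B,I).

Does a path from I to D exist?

Explore from I.
Distance 1: reach B, E, G, J.
Distance 2: reach A, C, D, F.
Found D.

Yes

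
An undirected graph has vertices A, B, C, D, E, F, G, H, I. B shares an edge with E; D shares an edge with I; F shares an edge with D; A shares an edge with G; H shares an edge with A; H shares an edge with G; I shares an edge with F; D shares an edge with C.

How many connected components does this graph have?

From A: component {A, G, H}.
From B: component {B, E}.
From C: component {C, D, F, I}.
That's 3 components.

3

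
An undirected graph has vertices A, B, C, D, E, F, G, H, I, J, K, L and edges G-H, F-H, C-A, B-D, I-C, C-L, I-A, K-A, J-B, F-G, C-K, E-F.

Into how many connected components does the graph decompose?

From A: component {A, C, I, K, L}.
From B: component {B, D, J}.
From E: component {E, F, G, H}.
That's 3 components.

3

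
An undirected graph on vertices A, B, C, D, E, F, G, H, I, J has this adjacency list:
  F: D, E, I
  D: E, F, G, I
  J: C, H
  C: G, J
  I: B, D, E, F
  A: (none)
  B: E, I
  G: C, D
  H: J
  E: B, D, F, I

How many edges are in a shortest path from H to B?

Distance 0: H.
Distance 1: J.
Distance 2: C.
Distance 3: G.
Distance 4: D.
Distance 5: E, F, I.
Distance 6: B — contains B.

6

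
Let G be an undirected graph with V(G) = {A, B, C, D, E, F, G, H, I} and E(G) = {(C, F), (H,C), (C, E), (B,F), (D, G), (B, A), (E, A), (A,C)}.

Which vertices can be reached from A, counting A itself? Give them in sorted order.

Start at A.
Its neighbours: B, C, E.
Then their neighbours: F, H.
Nothing further is reachable.

A, B, C, E, F, H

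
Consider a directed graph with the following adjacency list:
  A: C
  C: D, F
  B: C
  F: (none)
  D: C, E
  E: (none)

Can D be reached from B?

Yes

Explore from B.
Distance 1: reach C.
Distance 2: reach D, F.
Found D.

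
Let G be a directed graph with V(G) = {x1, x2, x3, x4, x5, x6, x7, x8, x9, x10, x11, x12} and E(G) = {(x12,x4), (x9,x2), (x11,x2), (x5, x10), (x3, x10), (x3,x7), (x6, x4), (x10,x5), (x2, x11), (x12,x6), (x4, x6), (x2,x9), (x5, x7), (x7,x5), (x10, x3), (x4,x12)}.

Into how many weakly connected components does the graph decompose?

5

From x1: component {x1}.
From x2: component {x2, x9, x11}.
From x3: component {x3, x5, x7, x10}.
From x4: component {x4, x6, x12}.
From x8: component {x8}.
That's 5 components.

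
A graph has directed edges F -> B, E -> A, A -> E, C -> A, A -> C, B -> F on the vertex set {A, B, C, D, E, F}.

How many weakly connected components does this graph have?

From A: component {A, C, E}.
From B: component {B, F}.
From D: component {D}.
That's 3 components.

3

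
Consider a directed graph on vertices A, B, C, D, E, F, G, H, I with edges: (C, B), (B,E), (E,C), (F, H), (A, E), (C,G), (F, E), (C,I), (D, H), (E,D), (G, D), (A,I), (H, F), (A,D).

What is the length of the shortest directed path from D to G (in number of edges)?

Distance 0: D.
Distance 1: H.
Distance 2: F.
Distance 3: E.
Distance 4: C.
Distance 5: B, G, I — contains G.

5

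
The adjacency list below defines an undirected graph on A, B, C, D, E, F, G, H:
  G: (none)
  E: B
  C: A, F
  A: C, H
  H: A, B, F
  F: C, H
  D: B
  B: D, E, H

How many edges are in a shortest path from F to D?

3

Distance 0: F.
Distance 1: C, H.
Distance 2: A, B.
Distance 3: D, E — contains D.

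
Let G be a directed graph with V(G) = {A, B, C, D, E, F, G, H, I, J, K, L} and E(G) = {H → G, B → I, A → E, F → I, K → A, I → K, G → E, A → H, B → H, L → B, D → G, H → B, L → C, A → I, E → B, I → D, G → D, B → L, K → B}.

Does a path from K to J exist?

Explore from K.
Distance 1: reach A, B.
Distance 2: reach E, H, I, L.
Distance 3: reach C, D, G.
The search from K is exhausted; no directed path reaches J.

No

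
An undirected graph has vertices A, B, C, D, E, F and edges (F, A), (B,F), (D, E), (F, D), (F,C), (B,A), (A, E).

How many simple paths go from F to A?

F–A
F–B–A
F–D–E–A

3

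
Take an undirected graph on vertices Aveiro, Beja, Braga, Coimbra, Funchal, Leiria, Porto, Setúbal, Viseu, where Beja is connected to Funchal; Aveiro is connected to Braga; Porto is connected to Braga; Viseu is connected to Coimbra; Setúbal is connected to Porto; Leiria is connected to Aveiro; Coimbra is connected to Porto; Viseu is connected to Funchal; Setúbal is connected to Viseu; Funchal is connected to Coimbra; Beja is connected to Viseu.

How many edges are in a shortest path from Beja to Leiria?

6

Distance 0: Beja.
Distance 1: Funchal, Viseu.
Distance 2: Coimbra, Setúbal.
Distance 3: Porto.
Distance 4: Braga.
Distance 5: Aveiro.
Distance 6: Leiria — contains Leiria.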